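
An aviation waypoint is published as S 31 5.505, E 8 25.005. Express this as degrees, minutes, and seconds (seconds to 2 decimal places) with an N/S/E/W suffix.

31°05′30.30″ S, 8°25′0.30″ E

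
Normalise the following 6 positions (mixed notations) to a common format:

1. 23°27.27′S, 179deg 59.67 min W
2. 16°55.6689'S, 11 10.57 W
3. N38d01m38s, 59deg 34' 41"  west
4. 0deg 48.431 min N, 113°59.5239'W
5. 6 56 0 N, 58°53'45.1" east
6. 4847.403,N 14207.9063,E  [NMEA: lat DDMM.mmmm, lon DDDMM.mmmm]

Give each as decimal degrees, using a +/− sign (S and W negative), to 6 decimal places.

1. -23.454500, -179.994500
2. -16.927815, -11.176167
3. 38.027222, -59.578056
4. 0.807183, -113.992065
5. 6.933333, 58.895861
6. 48.790050, 142.131772

Point 1:
  Latitude: 27.27′ = 0.454500°; total 23.4545000
  S → negative
  λ: 179 + 59.67/60 = 179.9945000
  W → negative
Point 2:
  Latitude: 16 + 55.6689/60 = 16.9278150
  S ⇒ negate
  Lon: 10.57′ = 0.176167°; total 11.1761667
  hemisphere W, so the sign is −
Point 3:
  Latitude: 38 + 1/60 + 38/3600 = 38.0272222
  N → positive
  Lon: 59° + 34/60 + 41/3600 = 59 + 0.566667 + 0.011389 = 59.5780556
  hemisphere W, so the sign is −
Point 4:
  φ: 48.431′ = 0.807183°; total 0.8071833
  N → positive
  Longitude: 59.5239′ = 0.992065°; total 113.9920650
  W ⇒ negate
Point 5:
  Lat: 56′ + 0″ = 56.00000′; 6 + 56.00000/60 = 6.9333333
  N → positive
  λ: 58 + 53/60 + 45.1/3600 = 58.8958611
  E ⇒ keep positive
Point 6:
  φ: degrees = first 2 digits = 48, minutes = 47.403; 48 + 47.403/60 = 48.7900500
  N ⇒ keep positive
  Lon: degrees = first 3 digits = 142, minutes = 7.9063; 142 + 7.9063/60 = 142.1317717
  E → positive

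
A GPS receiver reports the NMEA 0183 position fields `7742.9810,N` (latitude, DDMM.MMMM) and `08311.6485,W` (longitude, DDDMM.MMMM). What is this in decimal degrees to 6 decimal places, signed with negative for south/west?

77.716350, -83.194142

Latitude: split at 2 digits → 77° and 42.981′; 77 + 42.981/60 = 77.7163500
N ⇒ keep positive
λ: degrees = first 3 digits = 83, minutes = 11.6485; 83 + 11.6485/60 = 83.1941417
hemisphere W, so the sign is −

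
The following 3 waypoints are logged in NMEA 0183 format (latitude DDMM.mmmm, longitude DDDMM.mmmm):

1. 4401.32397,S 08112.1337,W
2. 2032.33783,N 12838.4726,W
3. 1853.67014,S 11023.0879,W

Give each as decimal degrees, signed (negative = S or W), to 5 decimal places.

Point 1:
  Lat: degrees = first 2 digits = 44, minutes = 1.32397; 44 + 1.32397/60 = 44.022066
  S ⇒ negate
  λ: split at 3 digits → 081° and 12.1337′; 81 + 12.1337/60 = 81.202228
  W ⇒ negate
Point 2:
  Latitude: split at 2 digits → 20° and 32.33783′; 20 + 32.33783/60 = 20.538964
  N ⇒ keep positive
  λ: split at 3 digits → 128° and 38.4726′; 128 + 38.4726/60 = 128.641210
  hemisphere W, so the sign is −
Point 3:
  Lat: split at 2 digits → 18° and 53.67014′; 18 + 53.67014/60 = 18.894502
  hemisphere S, so the sign is −
  λ: degrees = first 3 digits = 110, minutes = 23.0879; 110 + 23.0879/60 = 110.384798
  W → negative

1. -44.02207, -81.20223
2. 20.53896, -128.64121
3. -18.89450, -110.38480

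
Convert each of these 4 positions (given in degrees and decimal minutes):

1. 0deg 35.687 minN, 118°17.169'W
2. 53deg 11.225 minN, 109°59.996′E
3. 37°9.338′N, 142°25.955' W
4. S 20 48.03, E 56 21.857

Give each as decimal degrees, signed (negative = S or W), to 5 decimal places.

Point 1:
  Lat: 0 + 35.687/60 = 0.594783
  N ⇒ keep positive
  Longitude: 118 + 17.169/60 = 118.286150
  W → negative
Point 2:
  Latitude: 53 + 11.225/60 = 53.187083
  N ⇒ keep positive
  Lon: 109 + 59.996/60 = 109.999933
  E → positive
Point 3:
  Lat: 9.338′ = 0.155633°; total 37.155633
  N → positive
  Lon: 25.955′ = 0.432583°; total 142.432583
  W → negative
Point 4:
  Latitude: 20 + 48.03/60 = 20.800500
  S → negative
  Longitude: 21.857′ = 0.364283°; total 56.364283
  E ⇒ keep positive

1. 0.59478, -118.28615
2. 53.18708, 109.99993
3. 37.15563, -142.43258
4. -20.80050, 56.36428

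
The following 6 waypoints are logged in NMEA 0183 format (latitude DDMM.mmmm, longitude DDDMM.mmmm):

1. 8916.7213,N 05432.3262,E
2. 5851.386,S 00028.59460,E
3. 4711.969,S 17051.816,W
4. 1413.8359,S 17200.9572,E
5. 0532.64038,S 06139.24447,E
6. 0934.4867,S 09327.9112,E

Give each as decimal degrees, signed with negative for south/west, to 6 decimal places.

Point 1:
  Lat: split at 2 digits → 89° and 16.7213′; 89 + 16.7213/60 = 89.2786883
  N → positive
  Longitude: split at 3 digits → 054° and 32.3262′; 54 + 32.3262/60 = 54.5387700
  E ⇒ keep positive
Point 2:
  Lat: split at 2 digits → 58° and 51.386′; 58 + 51.386/60 = 58.8564333
  S → negative
  Longitude: degrees = first 3 digits = 0, minutes = 28.5946; 0 + 28.5946/60 = 0.4765767
  E → positive
Point 3:
  Latitude: split at 2 digits → 47° and 11.969′; 47 + 11.969/60 = 47.1994833
  hemisphere S, so the sign is −
  λ: split at 3 digits → 170° and 51.816′; 170 + 51.816/60 = 170.8636000
  hemisphere W, so the sign is −
Point 4:
  φ: degrees = first 2 digits = 14, minutes = 13.8359; 14 + 13.8359/60 = 14.2305983
  hemisphere S, so the sign is −
  Lon: degrees = first 3 digits = 172, minutes = 0.9572; 172 + 0.9572/60 = 172.0159533
  E → positive
Point 5:
  Lat: split at 2 digits → 05° and 32.64038′; 5 + 32.64038/60 = 5.5440063
  hemisphere S, so the sign is −
  λ: degrees = first 3 digits = 61, minutes = 39.24447; 61 + 39.24447/60 = 61.6540745
  E ⇒ keep positive
Point 6:
  φ: degrees = first 2 digits = 9, minutes = 34.4867; 9 + 34.4867/60 = 9.5747783
  S → negative
  λ: degrees = first 3 digits = 93, minutes = 27.9112; 93 + 27.9112/60 = 93.4651867
  E ⇒ keep positive

1. 89.278688, 54.538770
2. -58.856433, 0.476577
3. -47.199483, -170.863600
4. -14.230598, 172.015953
5. -5.544006, 61.654075
6. -9.574778, 93.465187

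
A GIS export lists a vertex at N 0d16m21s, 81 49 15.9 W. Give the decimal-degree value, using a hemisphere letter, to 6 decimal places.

0.272500° N, 81.821083° W

φ: 0 + 16/60 + 21/3600 = 0.2725000
Lon: 49′ + 15.9″ = 49.26500′; 81 + 49.26500/60 = 81.8210833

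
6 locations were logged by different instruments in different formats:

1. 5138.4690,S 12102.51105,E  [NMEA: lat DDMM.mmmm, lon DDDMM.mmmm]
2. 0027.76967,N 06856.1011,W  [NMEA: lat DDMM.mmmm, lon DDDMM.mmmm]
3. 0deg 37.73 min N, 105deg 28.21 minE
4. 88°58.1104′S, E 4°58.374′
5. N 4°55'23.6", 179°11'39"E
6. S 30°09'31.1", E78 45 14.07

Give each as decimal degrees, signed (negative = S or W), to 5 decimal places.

1. -51.64115, 121.04185
2. 0.46283, -68.93502
3. 0.62883, 105.47017
4. -88.96851, 4.97290
5. 4.92322, 179.19417
6. -30.15864, 78.75391

Point 1:
  φ: split at 2 digits → 51° and 38.469′; 51 + 38.469/60 = 51.641150
  hemisphere S, so the sign is −
  λ: split at 3 digits → 121° and 2.51105′; 121 + 2.51105/60 = 121.041851
  E ⇒ keep positive
Point 2:
  φ: degrees = first 2 digits = 0, minutes = 27.76967; 0 + 27.76967/60 = 0.462828
  N ⇒ keep positive
  λ: split at 3 digits → 068° and 56.1011′; 68 + 56.1011/60 = 68.935018
  hemisphere W, so the sign is −
Point 3:
  Lat: 0 + 37.73/60 = 0.628833
  N ⇒ keep positive
  Longitude: 105 + 28.21/60 = 105.470167
  E ⇒ keep positive
Point 4:
  Latitude: 88 + 58.1104/60 = 88.968507
  S ⇒ negate
  Lon: 4 + 58.374/60 = 4.972900
  E ⇒ keep positive
Point 5:
  Latitude: 4° + 55/60 + 23.6/3600 = 4 + 0.916667 + 0.006556 = 4.923222
  N ⇒ keep positive
  Longitude: 11′ + 39″ = 11.65000′; 179 + 11.65000/60 = 179.194167
  E ⇒ keep positive
Point 6:
  Latitude: 30 + 9/60 + 31.1/3600 = 30.158639
  hemisphere S, so the sign is −
  Longitude: 78° + 45/60 + 14.07/3600 = 78 + 0.750000 + 0.003908 = 78.753908
  E ⇒ keep positive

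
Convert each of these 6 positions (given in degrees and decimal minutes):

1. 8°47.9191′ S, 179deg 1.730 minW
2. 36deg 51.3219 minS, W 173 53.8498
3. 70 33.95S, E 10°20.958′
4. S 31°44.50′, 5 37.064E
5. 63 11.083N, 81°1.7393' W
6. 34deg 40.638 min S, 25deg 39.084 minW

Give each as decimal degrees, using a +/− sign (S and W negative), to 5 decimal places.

Point 1:
  Latitude: 47.9191′ = 0.798652°; total 8.798652
  hemisphere S, so the sign is −
  Lon: 179 + 1.73/60 = 179.028833
  W ⇒ negate
Point 2:
  Latitude: 36 + 51.3219/60 = 36.855365
  S → negative
  Lon: 173 + 53.8498/60 = 173.897497
  hemisphere W, so the sign is −
Point 3:
  Latitude: 70 + 33.95/60 = 70.565833
  S → negative
  λ: 10 + 20.958/60 = 10.349300
  E → positive
Point 4:
  Latitude: 31 + 44.5/60 = 31.741667
  S → negative
  λ: 37.064′ = 0.617733°; total 5.617733
  E ⇒ keep positive
Point 5:
  Lat: 63 + 11.083/60 = 63.184717
  N ⇒ keep positive
  λ: 1.7393′ = 0.028988°; total 81.028988
  hemisphere W, so the sign is −
Point 6:
  φ: 34 + 40.638/60 = 34.677300
  S ⇒ negate
  Longitude: 39.084′ = 0.651400°; total 25.651400
  W → negative

1. -8.79865, -179.02883
2. -36.85537, -173.89750
3. -70.56583, 10.34930
4. -31.74167, 5.61773
5. 63.18472, -81.02899
6. -34.67730, -25.65140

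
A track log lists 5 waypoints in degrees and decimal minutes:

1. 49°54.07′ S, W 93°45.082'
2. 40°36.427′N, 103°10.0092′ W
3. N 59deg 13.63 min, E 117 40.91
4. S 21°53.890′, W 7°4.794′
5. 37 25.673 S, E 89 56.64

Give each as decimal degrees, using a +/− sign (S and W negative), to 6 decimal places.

Point 1:
  Lat: 49 + 54.07/60 = 49.9011667
  S ⇒ negate
  Longitude: 93 + 45.082/60 = 93.7513667
  W ⇒ negate
Point 2:
  Latitude: 36.427′ = 0.607117°; total 40.6071167
  N → positive
  Lon: 10.0092′ = 0.166820°; total 103.1668200
  W → negative
Point 3:
  φ: 59 + 13.63/60 = 59.2271667
  N → positive
  Lon: 40.91′ = 0.681833°; total 117.6818333
  E ⇒ keep positive
Point 4:
  Lat: 53.89′ = 0.898167°; total 21.8981667
  hemisphere S, so the sign is −
  Lon: 7 + 4.794/60 = 7.0799000
  W ⇒ negate
Point 5:
  Lat: 37 + 25.673/60 = 37.4278833
  S → negative
  λ: 89 + 56.64/60 = 89.9440000
  E → positive

1. -49.901167, -93.751367
2. 40.607117, -103.166820
3. 59.227167, 117.681833
4. -21.898167, -7.079900
5. -37.427883, 89.944000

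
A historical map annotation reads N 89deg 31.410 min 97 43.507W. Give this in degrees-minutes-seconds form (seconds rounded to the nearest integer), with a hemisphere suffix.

Latitude: 31.41000′ → 31′ and 0.41000 × 60 = 24.60″
λ: fractional minutes 0.50700 × 60 = 30.42″

89°31′25″ N, 97°43′30″ W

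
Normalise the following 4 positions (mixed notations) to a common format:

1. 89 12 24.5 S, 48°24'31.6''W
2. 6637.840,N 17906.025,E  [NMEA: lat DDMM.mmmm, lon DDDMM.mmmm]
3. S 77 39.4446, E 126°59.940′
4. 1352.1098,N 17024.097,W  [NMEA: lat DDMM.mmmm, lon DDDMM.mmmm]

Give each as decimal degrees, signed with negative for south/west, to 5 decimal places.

1. -89.20681, -48.40878
2. 66.63067, 179.10042
3. -77.65741, 126.99900
4. 13.86850, -170.40162

Point 1:
  Latitude: 89 + 12/60 + 24.5/3600 = 89.206806
  S → negative
  Longitude: 24′ + 31.6″ = 24.52667′; 48 + 24.52667/60 = 48.408778
  hemisphere W, so the sign is −
Point 2:
  Lat: degrees = first 2 digits = 66, minutes = 37.84; 66 + 37.84/60 = 66.630667
  N → positive
  λ: split at 3 digits → 179° and 6.025′; 179 + 6.025/60 = 179.100417
  E ⇒ keep positive
Point 3:
  φ: 77 + 39.4446/60 = 77.657410
  hemisphere S, so the sign is −
  Lon: 126 + 59.94/60 = 126.999000
  E ⇒ keep positive
Point 4:
  φ: split at 2 digits → 13° and 52.1098′; 13 + 52.1098/60 = 13.868497
  N → positive
  Longitude: split at 3 digits → 170° and 24.097′; 170 + 24.097/60 = 170.401617
  hemisphere W, so the sign is −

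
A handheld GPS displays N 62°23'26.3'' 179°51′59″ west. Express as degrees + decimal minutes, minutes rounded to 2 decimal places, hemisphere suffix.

62° 23.44′ N, 179° 51.98′ W

φ: 23 + 26.3/60 = 23.4383′
Lon: seconds/60 = 0.98333; minutes = 51 + 0.98333 = 51.9833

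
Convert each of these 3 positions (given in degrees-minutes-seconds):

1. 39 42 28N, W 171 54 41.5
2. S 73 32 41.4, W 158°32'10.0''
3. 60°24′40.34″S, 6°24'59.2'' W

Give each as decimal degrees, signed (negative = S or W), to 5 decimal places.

Point 1:
  Latitude: 39° + 42/60 + 28/3600 = 39 + 0.700000 + 0.007778 = 39.707778
  N → positive
  λ: 171 + 54/60 + 41.5/3600 = 171.911528
  hemisphere W, so the sign is −
Point 2:
  Latitude: 73 + 32/60 + 41.4/3600 = 73.544833
  hemisphere S, so the sign is −
  Lon: 158 + 32/60 + 10/3600 = 158.536111
  W → negative
Point 3:
  Lat: 60° + 24/60 + 40.34/3600 = 60 + 0.400000 + 0.011206 = 60.411206
  S ⇒ negate
  λ: 6 + 24/60 + 59.2/3600 = 6.416444
  W → negative

1. 39.70778, -171.91153
2. -73.54483, -158.53611
3. -60.41121, -6.41644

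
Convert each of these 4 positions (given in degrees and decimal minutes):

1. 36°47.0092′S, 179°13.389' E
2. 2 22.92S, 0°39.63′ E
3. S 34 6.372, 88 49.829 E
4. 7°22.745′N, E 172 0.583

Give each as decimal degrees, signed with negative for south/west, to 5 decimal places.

Point 1:
  φ: 47.0092′ = 0.783487°; total 36.783487
  hemisphere S, so the sign is −
  Longitude: 179 + 13.389/60 = 179.223150
  E ⇒ keep positive
Point 2:
  Lat: 22.92′ = 0.382000°; total 2.382000
  S ⇒ negate
  Longitude: 39.63′ = 0.660500°; total 0.660500
  E → positive
Point 3:
  Lat: 34 + 6.372/60 = 34.106200
  S ⇒ negate
  Longitude: 88 + 49.829/60 = 88.830483
  E ⇒ keep positive
Point 4:
  φ: 7 + 22.745/60 = 7.379083
  N → positive
  λ: 0.583′ = 0.009717°; total 172.009717
  E ⇒ keep positive

1. -36.78349, 179.22315
2. -2.38200, 0.66050
3. -34.10620, 88.83048
4. 7.37908, 172.00972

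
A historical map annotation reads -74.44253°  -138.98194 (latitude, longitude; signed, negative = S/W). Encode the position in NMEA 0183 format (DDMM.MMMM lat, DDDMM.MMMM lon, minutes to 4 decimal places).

Latitude is negative → S; |value| = 74.442530
φ: minutes = (74.442530 − 74) × 60 = 26.551800
Longitude is negative → W; |value| = 138.981940
λ: fractional part 0.981940 → 58.916400 minutes

7426.5518,S / 13858.9164,W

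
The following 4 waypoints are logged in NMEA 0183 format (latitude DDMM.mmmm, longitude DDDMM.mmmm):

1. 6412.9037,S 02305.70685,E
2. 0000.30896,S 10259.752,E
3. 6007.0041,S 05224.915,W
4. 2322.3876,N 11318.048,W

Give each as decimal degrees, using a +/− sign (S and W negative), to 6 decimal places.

1. -64.215062, 23.095114
2. -0.005149, 102.995867
3. -60.116735, -52.415250
4. 23.373127, -113.300800

Point 1:
  Latitude: split at 2 digits → 64° and 12.9037′; 64 + 12.9037/60 = 64.2150617
  S → negative
  λ: degrees = first 3 digits = 23, minutes = 5.70685; 23 + 5.70685/60 = 23.0951142
  E ⇒ keep positive
Point 2:
  φ: degrees = first 2 digits = 0, minutes = 0.30896; 0 + 0.30896/60 = 0.0051493
  S ⇒ negate
  λ: split at 3 digits → 102° and 59.752′; 102 + 59.752/60 = 102.9958667
  E ⇒ keep positive
Point 3:
  Latitude: split at 2 digits → 60° and 7.0041′; 60 + 7.0041/60 = 60.1167350
  S → negative
  λ: degrees = first 3 digits = 52, minutes = 24.915; 52 + 24.915/60 = 52.4152500
  hemisphere W, so the sign is −
Point 4:
  Lat: split at 2 digits → 23° and 22.3876′; 23 + 22.3876/60 = 23.3731267
  N → positive
  Longitude: degrees = first 3 digits = 113, minutes = 18.048; 113 + 18.048/60 = 113.3008000
  hemisphere W, so the sign is −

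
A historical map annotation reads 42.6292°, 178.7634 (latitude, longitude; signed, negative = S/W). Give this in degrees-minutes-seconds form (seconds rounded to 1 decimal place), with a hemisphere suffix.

Latitude: whole degrees 42; 37.75200′ → 37′ and 45.120″
Lon: whole degrees 178; 45.80400′ → 45′ and 48.240″

42°37′45.1″ N, 178°45′48.2″ E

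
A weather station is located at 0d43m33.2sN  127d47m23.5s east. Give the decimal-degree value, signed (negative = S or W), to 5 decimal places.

0.72589, 127.78986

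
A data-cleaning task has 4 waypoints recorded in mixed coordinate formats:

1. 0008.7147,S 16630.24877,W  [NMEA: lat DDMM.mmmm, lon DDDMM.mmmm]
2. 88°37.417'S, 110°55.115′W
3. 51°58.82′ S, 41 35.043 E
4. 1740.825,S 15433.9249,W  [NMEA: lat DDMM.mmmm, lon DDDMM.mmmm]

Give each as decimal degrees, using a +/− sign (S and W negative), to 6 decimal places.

1. -0.145245, -166.504146
2. -88.623617, -110.918583
3. -51.980333, 41.584050
4. -17.680417, -154.565415

Point 1:
  Lat: degrees = first 2 digits = 0, minutes = 8.7147; 0 + 8.7147/60 = 0.1452450
  S ⇒ negate
  Lon: split at 3 digits → 166° and 30.24877′; 166 + 30.24877/60 = 166.5041462
  hemisphere W, so the sign is −
Point 2:
  Lat: 88 + 37.417/60 = 88.6236167
  S ⇒ negate
  Longitude: 55.115′ = 0.918583°; total 110.9185833
  hemisphere W, so the sign is −
Point 3:
  φ: 51 + 58.82/60 = 51.9803333
  hemisphere S, so the sign is −
  Longitude: 35.043′ = 0.584050°; total 41.5840500
  E → positive
Point 4:
  Lat: split at 2 digits → 17° and 40.825′; 17 + 40.825/60 = 17.6804167
  hemisphere S, so the sign is −
  Longitude: degrees = first 3 digits = 154, minutes = 33.9249; 154 + 33.9249/60 = 154.5654150
  hemisphere W, so the sign is −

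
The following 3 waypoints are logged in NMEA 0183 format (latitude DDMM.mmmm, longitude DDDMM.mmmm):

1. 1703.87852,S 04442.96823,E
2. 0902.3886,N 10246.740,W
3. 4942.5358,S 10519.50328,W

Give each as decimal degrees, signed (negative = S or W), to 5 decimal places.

Point 1:
  φ: split at 2 digits → 17° and 3.87852′; 17 + 3.87852/60 = 17.064642
  hemisphere S, so the sign is −
  Lon: degrees = first 3 digits = 44, minutes = 42.96823; 44 + 42.96823/60 = 44.716137
  E ⇒ keep positive
Point 2:
  Lat: split at 2 digits → 09° and 2.3886′; 9 + 2.3886/60 = 9.039810
  N ⇒ keep positive
  λ: degrees = first 3 digits = 102, minutes = 46.74; 102 + 46.74/60 = 102.779000
  hemisphere W, so the sign is −
Point 3:
  Lat: split at 2 digits → 49° and 42.5358′; 49 + 42.5358/60 = 49.708930
  S → negative
  Longitude: degrees = first 3 digits = 105, minutes = 19.50328; 105 + 19.50328/60 = 105.325055
  W → negative

1. -17.06464, 44.71614
2. 9.03981, -102.77900
3. -49.70893, -105.32505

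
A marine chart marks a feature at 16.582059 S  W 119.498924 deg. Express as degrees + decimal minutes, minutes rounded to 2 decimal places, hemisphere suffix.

16° 34.92′ S, 119° 29.94′ W

Latitude: minutes = (16.582059 − 16) × 60 = 34.9235
λ: fractional part 0.498924 → 29.9354 minutes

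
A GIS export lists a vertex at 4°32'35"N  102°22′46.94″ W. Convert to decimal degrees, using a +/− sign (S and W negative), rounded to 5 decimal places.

4.54306, -102.37971

Latitude: 32′ + 35″ = 32.58333′; 4 + 32.58333/60 = 4.543056
N → positive
λ: 102 + 22/60 + 46.94/3600 = 102.379706
W → negative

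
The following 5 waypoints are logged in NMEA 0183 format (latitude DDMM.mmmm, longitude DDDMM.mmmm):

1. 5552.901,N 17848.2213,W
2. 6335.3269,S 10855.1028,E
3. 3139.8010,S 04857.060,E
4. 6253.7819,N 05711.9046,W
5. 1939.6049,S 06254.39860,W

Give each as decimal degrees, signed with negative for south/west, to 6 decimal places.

Point 1:
  Latitude: split at 2 digits → 55° and 52.901′; 55 + 52.901/60 = 55.8816833
  N → positive
  Longitude: degrees = first 3 digits = 178, minutes = 48.2213; 178 + 48.2213/60 = 178.8036883
  hemisphere W, so the sign is −
Point 2:
  φ: degrees = first 2 digits = 63, minutes = 35.3269; 63 + 35.3269/60 = 63.5887817
  S ⇒ negate
  λ: split at 3 digits → 108° and 55.1028′; 108 + 55.1028/60 = 108.9183800
  E ⇒ keep positive
Point 3:
  Latitude: degrees = first 2 digits = 31, minutes = 39.801; 31 + 39.801/60 = 31.6633500
  S → negative
  Lon: degrees = first 3 digits = 48, minutes = 57.06; 48 + 57.06/60 = 48.9510000
  E ⇒ keep positive
Point 4:
  Latitude: split at 2 digits → 62° and 53.7819′; 62 + 53.7819/60 = 62.8963650
  N → positive
  Lon: degrees = first 3 digits = 57, minutes = 11.9046; 57 + 11.9046/60 = 57.1984100
  W → negative
Point 5:
  Latitude: degrees = first 2 digits = 19, minutes = 39.6049; 19 + 39.6049/60 = 19.6600817
  S ⇒ negate
  Lon: degrees = first 3 digits = 62, minutes = 54.3986; 62 + 54.3986/60 = 62.9066433
  W → negative

1. 55.881683, -178.803688
2. -63.588782, 108.918380
3. -31.663350, 48.951000
4. 62.896365, -57.198410
5. -19.660082, -62.906643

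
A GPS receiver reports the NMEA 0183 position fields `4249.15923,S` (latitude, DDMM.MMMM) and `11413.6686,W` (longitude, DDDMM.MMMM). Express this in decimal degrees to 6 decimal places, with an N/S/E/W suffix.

φ: degrees = first 2 digits = 42, minutes = 49.15923; 42 + 49.15923/60 = 42.8193205
λ: split at 3 digits → 114° and 13.6686′; 114 + 13.6686/60 = 114.2278100

42.819321° S, 114.227810° W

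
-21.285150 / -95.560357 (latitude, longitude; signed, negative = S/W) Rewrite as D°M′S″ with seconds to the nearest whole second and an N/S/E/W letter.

21°17′7″ S, 95°33′37″ W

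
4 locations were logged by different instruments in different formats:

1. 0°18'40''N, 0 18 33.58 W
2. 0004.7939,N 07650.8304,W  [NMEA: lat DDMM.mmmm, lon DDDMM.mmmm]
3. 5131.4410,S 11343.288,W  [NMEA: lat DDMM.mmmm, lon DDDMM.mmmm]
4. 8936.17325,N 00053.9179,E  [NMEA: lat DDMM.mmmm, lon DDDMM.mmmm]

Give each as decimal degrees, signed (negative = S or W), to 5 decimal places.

Point 1:
  Latitude: 18′ + 40″ = 18.66667′; 0 + 18.66667/60 = 0.311111
  N ⇒ keep positive
  λ: 0° + 18/60 + 33.58/3600 = 0 + 0.300000 + 0.009328 = 0.309328
  hemisphere W, so the sign is −
Point 2:
  Lat: degrees = first 2 digits = 0, minutes = 4.7939; 0 + 4.7939/60 = 0.079898
  N ⇒ keep positive
  λ: split at 3 digits → 076° and 50.8304′; 76 + 50.8304/60 = 76.847173
  W → negative
Point 3:
  Latitude: degrees = first 2 digits = 51, minutes = 31.441; 51 + 31.441/60 = 51.524017
  hemisphere S, so the sign is −
  Longitude: split at 3 digits → 113° and 43.288′; 113 + 43.288/60 = 113.721467
  hemisphere W, so the sign is −
Point 4:
  φ: degrees = first 2 digits = 89, minutes = 36.17325; 89 + 36.17325/60 = 89.602888
  N ⇒ keep positive
  λ: split at 3 digits → 000° and 53.9179′; 0 + 53.9179/60 = 0.898632
  E ⇒ keep positive

1. 0.31111, -0.30933
2. 0.07990, -76.84717
3. -51.52402, -113.72147
4. 89.60289, 0.89863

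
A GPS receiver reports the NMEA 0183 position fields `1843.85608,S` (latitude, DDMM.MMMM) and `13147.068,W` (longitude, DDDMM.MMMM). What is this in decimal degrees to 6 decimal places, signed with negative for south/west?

Lat: split at 2 digits → 18° and 43.85608′; 18 + 43.85608/60 = 18.7309347
S → negative
Lon: split at 3 digits → 131° and 47.068′; 131 + 47.068/60 = 131.7844667
W ⇒ negate

-18.730935, -131.784467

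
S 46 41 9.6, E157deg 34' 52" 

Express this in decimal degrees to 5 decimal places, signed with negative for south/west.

φ: 46 + 41/60 + 9.6/3600 = 46.686000
S ⇒ negate
Longitude: 34′ + 52″ = 34.86667′; 157 + 34.86667/60 = 157.581111
E → positive

-46.68600, 157.58111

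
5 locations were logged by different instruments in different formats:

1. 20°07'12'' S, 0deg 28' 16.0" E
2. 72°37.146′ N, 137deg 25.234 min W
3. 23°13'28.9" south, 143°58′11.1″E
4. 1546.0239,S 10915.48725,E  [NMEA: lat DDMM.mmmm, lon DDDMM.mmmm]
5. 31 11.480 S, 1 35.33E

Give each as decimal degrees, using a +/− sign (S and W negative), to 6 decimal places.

Point 1:
  φ: 20 + 7/60 + 12/3600 = 20.1200000
  S ⇒ negate
  λ: 0 + 28/60 + 16/3600 = 0.4711111
  E ⇒ keep positive
Point 2:
  φ: 37.146′ = 0.619100°; total 72.6191000
  N → positive
  Lon: 137 + 25.234/60 = 137.4205667
  W → negative
Point 3:
  φ: 23° + 13/60 + 28.9/3600 = 23 + 0.216667 + 0.008028 = 23.2246944
  S ⇒ negate
  Longitude: 143° + 58/60 + 11.1/3600 = 143 + 0.966667 + 0.003083 = 143.9697500
  E → positive
Point 4:
  Lat: degrees = first 2 digits = 15, minutes = 46.0239; 15 + 46.0239/60 = 15.7670650
  S ⇒ negate
  λ: degrees = first 3 digits = 109, minutes = 15.48725; 109 + 15.48725/60 = 109.2581208
  E ⇒ keep positive
Point 5:
  φ: 11.48′ = 0.191333°; total 31.1913333
  S ⇒ negate
  Lon: 35.33′ = 0.588833°; total 1.5888333
  E → positive

1. -20.120000, 0.471111
2. 72.619100, -137.420567
3. -23.224694, 143.969750
4. -15.767065, 109.258121
5. -31.191333, 1.588833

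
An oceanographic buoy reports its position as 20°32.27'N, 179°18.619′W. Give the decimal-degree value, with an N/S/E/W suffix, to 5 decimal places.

Latitude: 20 + 32.27/60 = 20.537833
Lon: 18.619′ = 0.310317°; total 179.310317

20.53783° N, 179.31032° W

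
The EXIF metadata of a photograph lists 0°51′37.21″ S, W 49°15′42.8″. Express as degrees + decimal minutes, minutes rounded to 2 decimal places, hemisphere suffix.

Lat: seconds/60 = 0.62017; minutes = 51 + 0.62017 = 51.6202
Lon: seconds/60 = 0.71333; minutes = 15 + 0.71333 = 15.7133

0° 51.62′ S, 49° 15.71′ W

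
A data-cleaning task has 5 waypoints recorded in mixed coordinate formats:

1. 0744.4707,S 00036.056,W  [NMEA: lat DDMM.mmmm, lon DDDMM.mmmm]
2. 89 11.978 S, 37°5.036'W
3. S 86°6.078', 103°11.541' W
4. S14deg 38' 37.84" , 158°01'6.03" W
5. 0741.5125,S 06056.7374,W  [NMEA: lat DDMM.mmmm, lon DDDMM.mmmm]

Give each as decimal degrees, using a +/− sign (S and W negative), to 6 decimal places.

1. -7.741178, -0.600933
2. -89.199633, -37.083933
3. -86.101300, -103.192350
4. -14.643844, -158.018342
5. -7.691875, -60.945623

Point 1:
  Latitude: split at 2 digits → 07° and 44.4707′; 7 + 44.4707/60 = 7.7411783
  S → negative
  λ: split at 3 digits → 000° and 36.056′; 0 + 36.056/60 = 0.6009333
  hemisphere W, so the sign is −
Point 2:
  Lat: 11.978′ = 0.199633°; total 89.1996333
  S ⇒ negate
  Longitude: 37 + 5.036/60 = 37.0839333
  W ⇒ negate
Point 3:
  Latitude: 6.078′ = 0.101300°; total 86.1013000
  hemisphere S, so the sign is −
  Lon: 11.541′ = 0.192350°; total 103.1923500
  W → negative
Point 4:
  Latitude: 14° + 38/60 + 37.84/3600 = 14 + 0.633333 + 0.010511 = 14.6438444
  hemisphere S, so the sign is −
  λ: 158 + 1/60 + 6.03/3600 = 158.0183417
  hemisphere W, so the sign is −
Point 5:
  Latitude: split at 2 digits → 07° and 41.5125′; 7 + 41.5125/60 = 7.6918750
  hemisphere S, so the sign is −
  Lon: degrees = first 3 digits = 60, minutes = 56.7374; 60 + 56.7374/60 = 60.9456233
  W → negative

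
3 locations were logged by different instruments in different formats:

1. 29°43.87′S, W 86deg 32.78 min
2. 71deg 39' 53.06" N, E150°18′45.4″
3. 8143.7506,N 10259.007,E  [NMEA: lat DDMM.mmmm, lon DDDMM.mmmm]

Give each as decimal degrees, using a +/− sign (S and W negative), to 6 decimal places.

Point 1:
  Latitude: 43.87′ = 0.731167°; total 29.7311667
  S → negative
  Longitude: 32.78′ = 0.546333°; total 86.5463333
  W ⇒ negate
Point 2:
  φ: 71 + 39/60 + 53.06/3600 = 71.6647389
  N → positive
  Longitude: 150° + 18/60 + 45.4/3600 = 150 + 0.300000 + 0.012611 = 150.3126111
  E → positive
Point 3:
  Lat: split at 2 digits → 81° and 43.7506′; 81 + 43.7506/60 = 81.7291767
  N → positive
  Lon: degrees = first 3 digits = 102, minutes = 59.007; 102 + 59.007/60 = 102.9834500
  E ⇒ keep positive

1. -29.731167, -86.546333
2. 71.664739, 150.312611
3. 81.729177, 102.983450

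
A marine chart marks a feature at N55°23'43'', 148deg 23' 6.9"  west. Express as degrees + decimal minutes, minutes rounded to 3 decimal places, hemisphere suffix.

φ: 23 + 43/60 = 23.71667′
Lon: 23 + 6.9/60 = 23.11500′

55° 23.717′ N, 148° 23.115′ W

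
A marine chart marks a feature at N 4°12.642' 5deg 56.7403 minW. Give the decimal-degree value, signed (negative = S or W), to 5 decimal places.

4.21070, -5.94567

φ: 12.642′ = 0.210700°; total 4.210700
N ⇒ keep positive
Longitude: 56.7403′ = 0.945672°; total 5.945672
W → negative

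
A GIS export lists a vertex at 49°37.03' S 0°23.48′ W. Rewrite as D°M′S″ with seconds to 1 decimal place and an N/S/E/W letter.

49°37′1.8″ S, 0°23′28.8″ W

Lat: 37.03000′ → 37′ and 0.03000 × 60 = 1.800″
λ: 23.48000′ → 23′ and 0.48000 × 60 = 28.800″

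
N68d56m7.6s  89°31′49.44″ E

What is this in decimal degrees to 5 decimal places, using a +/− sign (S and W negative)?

φ: 68° + 56/60 + 7.6/3600 = 68 + 0.933333 + 0.002111 = 68.935444
N → positive
λ: 89 + 31/60 + 49.44/3600 = 89.530400
E → positive

68.93544, 89.53040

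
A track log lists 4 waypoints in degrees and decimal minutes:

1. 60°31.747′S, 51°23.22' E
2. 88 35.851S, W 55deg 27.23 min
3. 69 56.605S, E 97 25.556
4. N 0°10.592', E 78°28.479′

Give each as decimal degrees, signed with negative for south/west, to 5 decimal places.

Point 1:
  φ: 31.747′ = 0.529117°; total 60.529117
  hemisphere S, so the sign is −
  Longitude: 51 + 23.22/60 = 51.387000
  E → positive
Point 2:
  Lat: 88 + 35.851/60 = 88.597517
  hemisphere S, so the sign is −
  λ: 27.23′ = 0.453833°; total 55.453833
  hemisphere W, so the sign is −
Point 3:
  Lat: 56.605′ = 0.943417°; total 69.943417
  hemisphere S, so the sign is −
  λ: 97 + 25.556/60 = 97.425933
  E ⇒ keep positive
Point 4:
  φ: 0 + 10.592/60 = 0.176533
  N ⇒ keep positive
  Lon: 28.479′ = 0.474650°; total 78.474650
  E → positive

1. -60.52912, 51.38700
2. -88.59752, -55.45383
3. -69.94342, 97.42593
4. 0.17653, 78.47465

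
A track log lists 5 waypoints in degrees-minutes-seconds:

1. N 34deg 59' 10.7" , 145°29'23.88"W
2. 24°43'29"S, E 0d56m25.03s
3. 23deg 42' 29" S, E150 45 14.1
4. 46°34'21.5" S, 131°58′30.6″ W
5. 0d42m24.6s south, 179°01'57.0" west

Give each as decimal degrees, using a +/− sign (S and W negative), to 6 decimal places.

1. 34.986306, -145.489967
2. -24.724722, 0.940286
3. -23.708056, 150.753917
4. -46.572639, -131.975167
5. -0.706833, -179.032500

Point 1:
  Latitude: 59′ + 10.7″ = 59.17833′; 34 + 59.17833/60 = 34.9863056
  N ⇒ keep positive
  Longitude: 145 + 29/60 + 23.88/3600 = 145.4899667
  W ⇒ negate
Point 2:
  Latitude: 43′ + 29″ = 43.48333′; 24 + 43.48333/60 = 24.7247222
  hemisphere S, so the sign is −
  λ: 0° + 56/60 + 25.03/3600 = 0 + 0.933333 + 0.006953 = 0.9402861
  E → positive
Point 3:
  Lat: 42′ + 29″ = 42.48333′; 23 + 42.48333/60 = 23.7080556
  S ⇒ negate
  Lon: 150 + 45/60 + 14.1/3600 = 150.7539167
  E ⇒ keep positive
Point 4:
  Lat: 46 + 34/60 + 21.5/3600 = 46.5726389
  S ⇒ negate
  Longitude: 131° + 58/60 + 30.6/3600 = 131 + 0.966667 + 0.008500 = 131.9751667
  W → negative
Point 5:
  Lat: 0 + 42/60 + 24.6/3600 = 0.7068333
  hemisphere S, so the sign is −
  Longitude: 1′ + 57″ = 1.95000′; 179 + 1.95000/60 = 179.0325000
  hemisphere W, so the sign is −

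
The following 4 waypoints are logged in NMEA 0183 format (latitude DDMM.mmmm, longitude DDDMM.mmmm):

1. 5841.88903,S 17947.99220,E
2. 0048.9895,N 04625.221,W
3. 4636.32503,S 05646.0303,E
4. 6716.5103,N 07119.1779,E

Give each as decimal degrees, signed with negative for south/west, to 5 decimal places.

Point 1:
  Latitude: degrees = first 2 digits = 58, minutes = 41.88903; 58 + 41.88903/60 = 58.698151
  S → negative
  Longitude: split at 3 digits → 179° and 47.9922′; 179 + 47.9922/60 = 179.799870
  E → positive
Point 2:
  Lat: split at 2 digits → 00° and 48.9895′; 0 + 48.9895/60 = 0.816492
  N → positive
  Lon: split at 3 digits → 046° and 25.221′; 46 + 25.221/60 = 46.420350
  W → negative
Point 3:
  φ: split at 2 digits → 46° and 36.32503′; 46 + 36.32503/60 = 46.605417
  S → negative
  Lon: split at 3 digits → 056° and 46.0303′; 56 + 46.0303/60 = 56.767172
  E ⇒ keep positive
Point 4:
  Lat: degrees = first 2 digits = 67, minutes = 16.5103; 67 + 16.5103/60 = 67.275172
  N ⇒ keep positive
  Lon: degrees = first 3 digits = 71, minutes = 19.1779; 71 + 19.1779/60 = 71.319632
  E ⇒ keep positive

1. -58.69815, 179.79987
2. 0.81649, -46.42035
3. -46.60542, 56.76717
4. 67.27517, 71.31963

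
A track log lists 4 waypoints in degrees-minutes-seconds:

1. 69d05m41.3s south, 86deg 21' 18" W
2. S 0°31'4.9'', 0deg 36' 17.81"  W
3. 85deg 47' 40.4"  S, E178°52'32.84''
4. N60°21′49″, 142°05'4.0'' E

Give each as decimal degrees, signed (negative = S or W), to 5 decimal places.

Point 1:
  Latitude: 69 + 5/60 + 41.3/3600 = 69.094806
  S → negative
  λ: 86° + 21/60 + 18/3600 = 86 + 0.350000 + 0.005000 = 86.355000
  W → negative
Point 2:
  Lat: 0° + 31/60 + 4.9/3600 = 0 + 0.516667 + 0.001361 = 0.518028
  S → negative
  Lon: 0 + 36/60 + 17.81/3600 = 0.604947
  W ⇒ negate
Point 3:
  φ: 47′ + 40.4″ = 47.67333′; 85 + 47.67333/60 = 85.794556
  hemisphere S, so the sign is −
  Longitude: 178° + 52/60 + 32.84/3600 = 178 + 0.866667 + 0.009122 = 178.875789
  E ⇒ keep positive
Point 4:
  φ: 21′ + 49″ = 21.81667′; 60 + 21.81667/60 = 60.363611
  N → positive
  λ: 142 + 5/60 + 4/3600 = 142.084444
  E ⇒ keep positive

1. -69.09481, -86.35500
2. -0.51803, -0.60495
3. -85.79456, 178.87579
4. 60.36361, 142.08444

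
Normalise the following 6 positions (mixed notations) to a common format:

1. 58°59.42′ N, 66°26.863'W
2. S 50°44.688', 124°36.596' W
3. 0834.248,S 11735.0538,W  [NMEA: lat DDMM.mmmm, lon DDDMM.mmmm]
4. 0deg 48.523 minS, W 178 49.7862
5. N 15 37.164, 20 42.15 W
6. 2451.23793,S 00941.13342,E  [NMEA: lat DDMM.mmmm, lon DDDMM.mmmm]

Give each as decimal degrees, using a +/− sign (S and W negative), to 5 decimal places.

1. 58.99033, -66.44772
2. -50.74480, -124.60993
3. -8.57080, -117.58423
4. -0.80872, -178.82977
5. 15.61940, -20.70250
6. -24.85397, 9.68556

Point 1:
  Latitude: 58 + 59.42/60 = 58.990333
  N ⇒ keep positive
  Lon: 26.863′ = 0.447717°; total 66.447717
  W ⇒ negate
Point 2:
  φ: 50 + 44.688/60 = 50.744800
  hemisphere S, so the sign is −
  λ: 124 + 36.596/60 = 124.609933
  W → negative
Point 3:
  Latitude: split at 2 digits → 08° and 34.248′; 8 + 34.248/60 = 8.570800
  S → negative
  Lon: split at 3 digits → 117° and 35.0538′; 117 + 35.0538/60 = 117.584230
  hemisphere W, so the sign is −
Point 4:
  Latitude: 48.523′ = 0.808717°; total 0.808717
  S → negative
  λ: 49.7862′ = 0.829770°; total 178.829770
  hemisphere W, so the sign is −
Point 5:
  Lat: 15 + 37.164/60 = 15.619400
  N → positive
  Lon: 42.15′ = 0.702500°; total 20.702500
  W ⇒ negate
Point 6:
  Latitude: split at 2 digits → 24° and 51.23793′; 24 + 51.23793/60 = 24.853966
  S ⇒ negate
  λ: split at 3 digits → 009° and 41.13342′; 9 + 41.13342/60 = 9.685557
  E ⇒ keep positive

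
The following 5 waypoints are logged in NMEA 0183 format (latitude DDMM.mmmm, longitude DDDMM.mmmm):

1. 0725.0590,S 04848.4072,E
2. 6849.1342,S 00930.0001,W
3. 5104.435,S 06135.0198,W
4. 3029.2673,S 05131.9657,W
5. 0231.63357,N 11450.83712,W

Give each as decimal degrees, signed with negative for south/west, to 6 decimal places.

1. -7.417650, 48.806787
2. -68.818903, -9.500002
3. -51.073917, -61.583663
4. -30.487788, -51.532762
5. 2.527226, -114.847285

Point 1:
  Latitude: split at 2 digits → 07° and 25.059′; 7 + 25.059/60 = 7.4176500
  hemisphere S, so the sign is −
  Lon: degrees = first 3 digits = 48, minutes = 48.4072; 48 + 48.4072/60 = 48.8067867
  E → positive
Point 2:
  φ: degrees = first 2 digits = 68, minutes = 49.1342; 68 + 49.1342/60 = 68.8189033
  S ⇒ negate
  Longitude: split at 3 digits → 009° and 30.0001′; 9 + 30.0001/60 = 9.5000017
  W → negative
Point 3:
  Lat: degrees = first 2 digits = 51, minutes = 4.435; 51 + 4.435/60 = 51.0739167
  hemisphere S, so the sign is −
  Longitude: degrees = first 3 digits = 61, minutes = 35.0198; 61 + 35.0198/60 = 61.5836633
  hemisphere W, so the sign is −
Point 4:
  φ: split at 2 digits → 30° and 29.2673′; 30 + 29.2673/60 = 30.4877883
  S ⇒ negate
  Lon: degrees = first 3 digits = 51, minutes = 31.9657; 51 + 31.9657/60 = 51.5327617
  W → negative
Point 5:
  Lat: split at 2 digits → 02° and 31.63357′; 2 + 31.63357/60 = 2.5272262
  N ⇒ keep positive
  Lon: degrees = first 3 digits = 114, minutes = 50.83712; 114 + 50.83712/60 = 114.8472853
  W → negative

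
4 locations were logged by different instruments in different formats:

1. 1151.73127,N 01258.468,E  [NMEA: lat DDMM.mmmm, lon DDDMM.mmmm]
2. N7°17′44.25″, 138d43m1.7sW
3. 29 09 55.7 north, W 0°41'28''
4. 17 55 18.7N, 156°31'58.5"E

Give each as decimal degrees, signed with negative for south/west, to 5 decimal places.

1. 11.86219, 12.97447
2. 7.29563, -138.71714
3. 29.16547, -0.69111
4. 17.92186, 156.53292

Point 1:
  φ: degrees = first 2 digits = 11, minutes = 51.73127; 11 + 51.73127/60 = 11.862188
  N ⇒ keep positive
  λ: split at 3 digits → 012° and 58.468′; 12 + 58.468/60 = 12.974467
  E ⇒ keep positive
Point 2:
  φ: 7° + 17/60 + 44.25/3600 = 7 + 0.283333 + 0.012292 = 7.295625
  N ⇒ keep positive
  λ: 138 + 43/60 + 1.7/3600 = 138.717139
  W ⇒ negate
Point 3:
  Lat: 29° + 9/60 + 55.7/3600 = 29 + 0.150000 + 0.015472 = 29.165472
  N → positive
  λ: 41′ + 28″ = 41.46667′; 0 + 41.46667/60 = 0.691111
  W → negative
Point 4:
  Lat: 55′ + 18.7″ = 55.31167′; 17 + 55.31167/60 = 17.921861
  N ⇒ keep positive
  Longitude: 156 + 31/60 + 58.5/3600 = 156.532917
  E → positive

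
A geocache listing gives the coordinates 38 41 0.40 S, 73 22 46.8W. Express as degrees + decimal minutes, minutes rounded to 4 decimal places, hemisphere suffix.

Lat: 41 + 0.4/60 = 41.006667′
Longitude: 22 + 46.8/60 = 22.780000′

38° 41.0067′ S, 73° 22.7800′ W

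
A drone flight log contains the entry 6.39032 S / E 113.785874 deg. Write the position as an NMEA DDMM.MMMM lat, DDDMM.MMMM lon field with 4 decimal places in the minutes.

0623.4192,S / 11347.1524,E

φ: fractional part 0.390320 → 23.419200 minutes
λ: fractional part 0.785874 → 47.152440 minutes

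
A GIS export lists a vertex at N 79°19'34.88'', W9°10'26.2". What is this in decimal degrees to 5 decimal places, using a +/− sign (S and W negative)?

79.32636, -9.17394

Lat: 79° + 19/60 + 34.88/3600 = 79 + 0.316667 + 0.009689 = 79.326356
N → positive
Lon: 9 + 10/60 + 26.2/3600 = 9.173944
W → negative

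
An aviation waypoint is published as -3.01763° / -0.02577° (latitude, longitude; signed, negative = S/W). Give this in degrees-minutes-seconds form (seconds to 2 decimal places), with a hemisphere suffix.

Latitude is negative → S; |value| = 3.017630
φ: 0.017630° → 1.05780′; 0.05780 × 60 = 3.4680″
Longitude is negative → W; |value| = 0.025770
Longitude: 0.025770° → 1.54620′; 0.54620 × 60 = 32.7720″

3°01′3.47″ S, 0°01′32.77″ W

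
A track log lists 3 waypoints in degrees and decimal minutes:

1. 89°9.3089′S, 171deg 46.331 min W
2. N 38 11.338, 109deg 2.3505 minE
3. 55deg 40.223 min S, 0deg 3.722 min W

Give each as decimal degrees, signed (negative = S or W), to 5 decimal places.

Point 1:
  φ: 89 + 9.3089/60 = 89.155148
  hemisphere S, so the sign is −
  Lon: 171 + 46.331/60 = 171.772183
  W → negative
Point 2:
  Lat: 11.338′ = 0.188967°; total 38.188967
  N → positive
  λ: 109 + 2.3505/60 = 109.039175
  E → positive
Point 3:
  Lat: 40.223′ = 0.670383°; total 55.670383
  hemisphere S, so the sign is −
  λ: 3.722′ = 0.062033°; total 0.062033
  W → negative

1. -89.15515, -171.77218
2. 38.18897, 109.03918
3. -55.67038, -0.06203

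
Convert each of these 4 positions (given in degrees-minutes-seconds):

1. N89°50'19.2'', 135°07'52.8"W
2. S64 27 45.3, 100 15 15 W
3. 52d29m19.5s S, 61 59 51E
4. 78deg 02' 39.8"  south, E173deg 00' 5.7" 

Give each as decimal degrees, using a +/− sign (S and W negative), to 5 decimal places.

Point 1:
  Latitude: 89° + 50/60 + 19.2/3600 = 89 + 0.833333 + 0.005333 = 89.838667
  N → positive
  λ: 135 + 7/60 + 52.8/3600 = 135.131333
  hemisphere W, so the sign is −
Point 2:
  Latitude: 27′ + 45.3″ = 27.75500′; 64 + 27.75500/60 = 64.462583
  S ⇒ negate
  λ: 15′ + 15″ = 15.25000′; 100 + 15.25000/60 = 100.254167
  W → negative
Point 3:
  φ: 52° + 29/60 + 19.5/3600 = 52 + 0.483333 + 0.005417 = 52.488750
  S ⇒ negate
  Lon: 61° + 59/60 + 51/3600 = 61 + 0.983333 + 0.014167 = 61.997500
  E → positive
Point 4:
  Lat: 2′ + 39.8″ = 2.66333′; 78 + 2.66333/60 = 78.044389
  hemisphere S, so the sign is −
  Longitude: 173° + 0/60 + 5.7/3600 = 173 + 0.000000 + 0.001583 = 173.001583
  E ⇒ keep positive

1. 89.83867, -135.13133
2. -64.46258, -100.25417
3. -52.48875, 61.99750
4. -78.04439, 173.00158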